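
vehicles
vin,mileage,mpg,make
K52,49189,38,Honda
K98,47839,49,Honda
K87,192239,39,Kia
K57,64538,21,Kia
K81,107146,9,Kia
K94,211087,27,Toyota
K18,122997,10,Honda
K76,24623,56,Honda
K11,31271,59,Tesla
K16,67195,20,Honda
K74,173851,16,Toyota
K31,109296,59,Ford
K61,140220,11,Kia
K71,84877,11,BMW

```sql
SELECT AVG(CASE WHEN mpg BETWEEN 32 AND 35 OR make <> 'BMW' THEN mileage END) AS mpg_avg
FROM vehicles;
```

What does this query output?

103191.6153846154

vin=K52: ✓ → 49189
vin=K98: ✓ → 47839
vin=K87: ✓ → 192239
vin=K57: ✓ → 64538
vin=K81: ✓ → 107146
vin=K94: ✓ → 211087
vin=K18: ✓ → 122997
vin=K76: ✓ → 24623
vin=K11: ✓ → 31271
vin=K16: ✓ → 67195
vin=K74: ✓ → 173851
vin=K31: ✓ → 109296
vin=K61: ✓ → 140220
vin=K71: ✗
mpg_avg = (49189 + 47839 + 192239 + 64538 + 107146 + 211087 + 122997 + 24623 + 31271 + 67195 + 173851 + 109296 + 140220) / 13 = 103191.6153846154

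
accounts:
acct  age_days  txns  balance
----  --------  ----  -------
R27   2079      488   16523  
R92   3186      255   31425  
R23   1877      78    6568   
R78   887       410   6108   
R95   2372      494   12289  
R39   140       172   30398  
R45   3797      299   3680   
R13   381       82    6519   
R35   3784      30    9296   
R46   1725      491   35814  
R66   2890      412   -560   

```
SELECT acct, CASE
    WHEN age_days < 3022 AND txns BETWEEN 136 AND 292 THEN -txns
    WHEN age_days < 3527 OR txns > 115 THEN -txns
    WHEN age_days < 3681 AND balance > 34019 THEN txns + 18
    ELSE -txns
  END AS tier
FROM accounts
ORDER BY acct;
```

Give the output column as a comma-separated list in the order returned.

acct=R13: age_days < 3527 OR txns > 115 → -82
acct=R23: age_days < 3527 OR txns > 115 → -78
acct=R27: age_days < 3527 OR txns > 115 → -488
acct=R35: ELSE → -30
acct=R39: age_days < 3022 AND txns BETWEEN 136 AND 292 → -172
acct=R45: age_days < 3527 OR txns > 115 → -299
acct=R46: age_days < 3527 OR txns > 115 → -491
acct=R66: age_days < 3527 OR txns > 115 → -412
acct=R78: age_days < 3527 OR txns > 115 → -410
acct=R92: age_days < 3527 OR txns > 115 → -255
acct=R95: age_days < 3527 OR txns > 115 → -494

-82, -78, -488, -30, -172, -299, -491, -412, -410, -255, -494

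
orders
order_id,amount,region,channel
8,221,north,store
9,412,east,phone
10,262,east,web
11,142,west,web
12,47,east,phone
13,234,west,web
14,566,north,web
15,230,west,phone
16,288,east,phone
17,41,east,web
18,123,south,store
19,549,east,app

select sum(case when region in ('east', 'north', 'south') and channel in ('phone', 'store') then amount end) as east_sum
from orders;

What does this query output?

1091

order_id=8: ✓ → 221
order_id=9: ✓ → 412
order_id=10: ✗
order_id=11: ✗
order_id=12: ✓ → 47
order_id=13: ✗
order_id=14: ✗
order_id=15: ✗
order_id=16: ✓ → 288
order_id=17: ✗
order_id=18: ✓ → 123
order_id=19: ✗
east_sum = 221 + 412 + 47 + 288 + 123 = 1091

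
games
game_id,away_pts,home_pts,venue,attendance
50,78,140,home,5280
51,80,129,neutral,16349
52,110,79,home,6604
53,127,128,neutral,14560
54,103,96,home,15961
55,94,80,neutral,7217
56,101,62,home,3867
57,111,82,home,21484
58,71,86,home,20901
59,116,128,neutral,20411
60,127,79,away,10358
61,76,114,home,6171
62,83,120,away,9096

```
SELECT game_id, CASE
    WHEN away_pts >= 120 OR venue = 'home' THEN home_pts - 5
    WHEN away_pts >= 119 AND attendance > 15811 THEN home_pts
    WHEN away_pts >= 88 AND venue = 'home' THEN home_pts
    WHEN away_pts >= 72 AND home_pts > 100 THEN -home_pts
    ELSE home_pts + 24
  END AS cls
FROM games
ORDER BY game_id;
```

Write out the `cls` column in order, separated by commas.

135, -129, 74, 123, 91, 104, 57, 77, 81, -128, 74, 109, -120

game_id=50: away_pts >= 120 OR venue = 'home' → 135
game_id=51: away_pts >= 72 AND home_pts > 100 → -129
game_id=52: away_pts >= 120 OR venue = 'home' → 74
game_id=53: away_pts >= 120 OR venue = 'home' → 123
game_id=54: away_pts >= 120 OR venue = 'home' → 91
game_id=55: ELSE → 104
game_id=56: away_pts >= 120 OR venue = 'home' → 57
game_id=57: away_pts >= 120 OR venue = 'home' → 77
game_id=58: away_pts >= 120 OR venue = 'home' → 81
game_id=59: away_pts >= 72 AND home_pts > 100 → -128
game_id=60: away_pts >= 120 OR venue = 'home' → 74
game_id=61: away_pts >= 120 OR venue = 'home' → 109
game_id=62: away_pts >= 72 AND home_pts > 100 → -120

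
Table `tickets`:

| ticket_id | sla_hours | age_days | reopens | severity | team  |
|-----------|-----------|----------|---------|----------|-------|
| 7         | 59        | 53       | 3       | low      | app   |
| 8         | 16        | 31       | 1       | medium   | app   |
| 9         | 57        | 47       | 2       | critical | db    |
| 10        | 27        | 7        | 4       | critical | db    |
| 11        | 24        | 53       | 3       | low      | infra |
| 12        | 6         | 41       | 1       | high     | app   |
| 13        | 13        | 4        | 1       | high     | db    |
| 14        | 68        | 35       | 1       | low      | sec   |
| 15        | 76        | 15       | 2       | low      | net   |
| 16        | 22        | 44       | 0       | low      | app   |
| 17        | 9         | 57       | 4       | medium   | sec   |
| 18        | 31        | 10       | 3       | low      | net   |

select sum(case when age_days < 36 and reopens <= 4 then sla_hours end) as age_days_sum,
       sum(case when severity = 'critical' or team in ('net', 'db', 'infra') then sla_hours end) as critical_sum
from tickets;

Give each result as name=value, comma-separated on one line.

[age_days_sum: age_days < 36 and reopens <= 4]
ticket_id=7: ✗
ticket_id=8: ✓ → 16
ticket_id=9: ✗
ticket_id=10: ✓ → 27
ticket_id=11: ✗
ticket_id=12: ✗
ticket_id=13: ✓ → 13
ticket_id=14: ✓ → 68
ticket_id=15: ✓ → 76
ticket_id=16: ✗
ticket_id=17: ✗
ticket_id=18: ✓ → 31
age_days_sum = 16 + 27 + 13 + 68 + 76 + 31 = 231
—
[critical_sum: severity = 'critical' or team in ('net', 'db', 'infra')]
ticket_id=7: ✗
ticket_id=8: ✗
ticket_id=9: ✓ → 57
ticket_id=10: ✓ → 27
ticket_id=11: ✓ → 24
ticket_id=12: ✗
ticket_id=13: ✓ → 13
ticket_id=14: ✗
ticket_id=15: ✓ → 76
ticket_id=16: ✗
ticket_id=17: ✗
ticket_id=18: ✓ → 31
critical_sum = 57 + 27 + 24 + 13 + 76 + 31 = 228

age_days_sum=231, critical_sum=228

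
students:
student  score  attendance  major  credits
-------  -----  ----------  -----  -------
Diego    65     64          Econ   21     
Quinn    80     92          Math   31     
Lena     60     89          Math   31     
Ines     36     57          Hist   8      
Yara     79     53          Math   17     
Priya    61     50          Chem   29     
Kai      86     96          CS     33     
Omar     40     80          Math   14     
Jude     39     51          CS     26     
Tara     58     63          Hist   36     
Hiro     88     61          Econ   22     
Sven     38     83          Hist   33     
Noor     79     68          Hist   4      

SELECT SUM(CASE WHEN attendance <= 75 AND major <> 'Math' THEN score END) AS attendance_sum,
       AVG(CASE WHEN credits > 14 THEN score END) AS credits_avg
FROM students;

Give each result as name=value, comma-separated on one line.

[attendance_sum: attendance <= 75 AND major <> 'Math']
student=Diego: ✓ → 65
student=Quinn: ✗
student=Lena: ✗
student=Ines: ✓ → 36
student=Yara: ✗
student=Priya: ✓ → 61
student=Kai: ✗
student=Omar: ✗
student=Jude: ✓ → 39
student=Tara: ✓ → 58
student=Hiro: ✓ → 88
student=Sven: ✗
student=Noor: ✓ → 79
attendance_sum = 65 + 36 + 61 + 39 + 58 + 88 + 79 = 426
—
[credits_avg: credits > 14]
student=Diego: ✓ → 65
student=Quinn: ✓ → 80
student=Lena: ✓ → 60
student=Ines: ✗
student=Yara: ✓ → 79
student=Priya: ✓ → 61
student=Kai: ✓ → 86
student=Omar: ✗
student=Jude: ✓ → 39
student=Tara: ✓ → 58
student=Hiro: ✓ → 88
student=Sven: ✓ → 38
student=Noor: ✗
credits_avg = (65 + 80 + 60 + 79 + 61 + 86 + 39 + 58 + 88 + 38) / 10 = 65.4

attendance_sum=426, credits_avg=65.4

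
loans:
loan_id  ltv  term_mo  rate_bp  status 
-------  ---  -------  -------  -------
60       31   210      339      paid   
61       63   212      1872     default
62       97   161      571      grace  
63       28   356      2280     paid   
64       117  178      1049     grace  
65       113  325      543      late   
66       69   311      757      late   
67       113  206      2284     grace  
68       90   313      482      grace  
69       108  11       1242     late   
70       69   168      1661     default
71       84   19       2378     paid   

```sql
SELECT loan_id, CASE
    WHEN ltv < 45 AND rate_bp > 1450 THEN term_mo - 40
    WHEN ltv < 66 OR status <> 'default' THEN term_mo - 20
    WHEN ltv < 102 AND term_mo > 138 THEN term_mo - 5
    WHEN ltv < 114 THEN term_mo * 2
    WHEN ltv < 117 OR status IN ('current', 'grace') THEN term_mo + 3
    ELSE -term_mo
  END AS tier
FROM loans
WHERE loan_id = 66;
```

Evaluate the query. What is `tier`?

loan_id = 66: ltv=69, term_mo=311, rate_bp=757, status=late.
ltv < 45 AND rate_bp > 1450 → false
ltv < 66 OR status <> 'default' → true → 291

291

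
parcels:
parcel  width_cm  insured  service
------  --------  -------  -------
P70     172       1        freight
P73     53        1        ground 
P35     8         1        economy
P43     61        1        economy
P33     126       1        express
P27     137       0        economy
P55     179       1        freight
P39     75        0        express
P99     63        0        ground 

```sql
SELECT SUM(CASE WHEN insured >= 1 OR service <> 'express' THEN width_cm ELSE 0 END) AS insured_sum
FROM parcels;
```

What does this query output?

799

parcel=P70: ✓ → 172
parcel=P73: ✓ → 53
parcel=P35: ✓ → 8
parcel=P43: ✓ → 61
parcel=P33: ✓ → 126
parcel=P27: ✓ → 137
parcel=P55: ✓ → 179
parcel=P39: ✗
parcel=P99: ✓ → 63
insured_sum = 172 + 53 + 8 + 61 + 126 + 137 + 179 + 63 = 799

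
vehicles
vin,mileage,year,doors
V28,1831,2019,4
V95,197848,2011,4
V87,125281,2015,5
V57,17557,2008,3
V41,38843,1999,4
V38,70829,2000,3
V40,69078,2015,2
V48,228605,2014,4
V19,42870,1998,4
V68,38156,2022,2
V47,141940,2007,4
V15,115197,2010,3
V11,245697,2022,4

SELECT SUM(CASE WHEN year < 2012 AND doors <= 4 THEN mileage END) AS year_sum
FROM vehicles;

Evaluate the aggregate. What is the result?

625084

vin=V28: ✗
vin=V95: ✓ → 197848
vin=V87: ✗
vin=V57: ✓ → 17557
vin=V41: ✓ → 38843
vin=V38: ✓ → 70829
vin=V40: ✗
vin=V48: ✗
vin=V19: ✓ → 42870
vin=V68: ✗
vin=V47: ✓ → 141940
vin=V15: ✓ → 115197
vin=V11: ✗
year_sum = 197848 + 17557 + 38843 + 70829 + 42870 + 141940 + 115197 = 625084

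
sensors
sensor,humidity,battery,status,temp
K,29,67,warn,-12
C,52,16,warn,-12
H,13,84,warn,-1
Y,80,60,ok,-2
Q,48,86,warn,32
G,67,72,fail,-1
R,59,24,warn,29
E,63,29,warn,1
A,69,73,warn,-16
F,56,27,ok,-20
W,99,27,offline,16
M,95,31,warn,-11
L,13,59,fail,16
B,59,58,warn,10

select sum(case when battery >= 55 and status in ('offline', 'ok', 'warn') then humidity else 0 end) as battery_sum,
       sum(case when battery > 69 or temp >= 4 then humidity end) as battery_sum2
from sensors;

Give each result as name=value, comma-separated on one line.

[battery_sum: battery >= 55 and status in ('offline', 'ok', 'warn')]
sensor=K: ✓ → 29
sensor=C: ✗
sensor=H: ✓ → 13
sensor=Y: ✓ → 80
sensor=Q: ✓ → 48
sensor=G: ✗
sensor=R: ✗
sensor=E: ✗
sensor=A: ✓ → 69
sensor=F: ✗
sensor=W: ✗
sensor=M: ✗
sensor=L: ✗
sensor=B: ✓ → 59
battery_sum = 29 + 13 + 80 + 48 + 69 + 59 = 298
—
[battery_sum2: battery > 69 or temp >= 4]
sensor=K: ✗
sensor=C: ✗
sensor=H: ✓ → 13
sensor=Y: ✗
sensor=Q: ✓ → 48
sensor=G: ✓ → 67
sensor=R: ✓ → 59
sensor=E: ✗
sensor=A: ✓ → 69
sensor=F: ✗
sensor=W: ✓ → 99
sensor=M: ✗
sensor=L: ✓ → 13
sensor=B: ✓ → 59
battery_sum2 = 13 + 48 + 67 + 59 + 69 + 99 + 13 + 59 = 427

battery_sum=298, battery_sum2=427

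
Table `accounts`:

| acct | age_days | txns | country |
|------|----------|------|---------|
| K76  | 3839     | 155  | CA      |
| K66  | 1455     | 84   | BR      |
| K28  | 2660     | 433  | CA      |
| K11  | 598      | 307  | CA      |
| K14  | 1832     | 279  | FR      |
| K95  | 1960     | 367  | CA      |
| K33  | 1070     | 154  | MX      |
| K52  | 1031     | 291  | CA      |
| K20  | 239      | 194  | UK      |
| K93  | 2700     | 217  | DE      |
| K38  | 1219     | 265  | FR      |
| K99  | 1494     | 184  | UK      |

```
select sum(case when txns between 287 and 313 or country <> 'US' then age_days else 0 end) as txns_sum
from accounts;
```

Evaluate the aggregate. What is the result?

acct=K76: ✓ → 3839
acct=K66: ✓ → 1455
acct=K28: ✓ → 2660
acct=K11: ✓ → 598
acct=K14: ✓ → 1832
acct=K95: ✓ → 1960
acct=K33: ✓ → 1070
acct=K52: ✓ → 1031
acct=K20: ✓ → 239
acct=K93: ✓ → 2700
acct=K38: ✓ → 1219
acct=K99: ✓ → 1494
txns_sum = 3839 + 1455 + 2660 + 598 + 1832 + 1960 + 1070 + 1031 + 239 + 2700 + 1219 + 1494 = 20097

20097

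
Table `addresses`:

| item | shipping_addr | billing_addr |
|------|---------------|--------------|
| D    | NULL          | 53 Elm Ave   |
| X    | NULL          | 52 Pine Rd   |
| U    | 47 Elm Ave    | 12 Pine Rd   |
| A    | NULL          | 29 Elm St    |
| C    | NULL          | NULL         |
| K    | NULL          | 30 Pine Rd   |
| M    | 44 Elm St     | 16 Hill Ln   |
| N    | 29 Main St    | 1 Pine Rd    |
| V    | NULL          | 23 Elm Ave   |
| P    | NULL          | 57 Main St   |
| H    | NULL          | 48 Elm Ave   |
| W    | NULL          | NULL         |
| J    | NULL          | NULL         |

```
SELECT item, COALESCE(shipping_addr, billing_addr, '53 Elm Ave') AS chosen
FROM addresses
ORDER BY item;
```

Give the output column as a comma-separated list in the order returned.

29 Elm St, 53 Elm Ave, 53 Elm Ave, 48 Elm Ave, 53 Elm Ave, 30 Pine Rd, 44 Elm St, 29 Main St, 57 Main St, 47 Elm Ave, 23 Elm Ave, 53 Elm Ave, 52 Pine Rd

item=A: shipping_addr=NULL, billing_addr=29 Elm St → 29 Elm St
item=C: shipping_addr=NULL, billing_addr=NULL, → literal 53 Elm Ave → 53 Elm Ave
item=D: shipping_addr=NULL, billing_addr=53 Elm Ave → 53 Elm Ave
item=H: shipping_addr=NULL, billing_addr=48 Elm Ave → 48 Elm Ave
item=J: shipping_addr=NULL, billing_addr=NULL, → literal 53 Elm Ave → 53 Elm Ave
item=K: shipping_addr=NULL, billing_addr=30 Pine Rd → 30 Pine Rd
item=M: shipping_addr=44 Elm St → 44 Elm St
item=N: shipping_addr=29 Main St → 29 Main St
item=P: shipping_addr=NULL, billing_addr=57 Main St → 57 Main St
item=U: shipping_addr=47 Elm Ave → 47 Elm Ave
item=V: shipping_addr=NULL, billing_addr=23 Elm Ave → 23 Elm Ave
item=W: shipping_addr=NULL, billing_addr=NULL, → literal 53 Elm Ave → 53 Elm Ave
item=X: shipping_addr=NULL, billing_addr=52 Pine Rd → 52 Pine Rd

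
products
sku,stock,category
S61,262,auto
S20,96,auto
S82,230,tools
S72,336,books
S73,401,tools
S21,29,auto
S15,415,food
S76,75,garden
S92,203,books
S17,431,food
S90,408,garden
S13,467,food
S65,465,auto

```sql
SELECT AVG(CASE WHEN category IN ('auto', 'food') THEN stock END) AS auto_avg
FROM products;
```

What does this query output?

309.2857142857

sku=S61: ✓ → 262
sku=S20: ✓ → 96
sku=S82: ✗
sku=S72: ✗
sku=S73: ✗
sku=S21: ✓ → 29
sku=S15: ✓ → 415
sku=S76: ✗
sku=S92: ✗
sku=S17: ✓ → 431
sku=S90: ✗
sku=S13: ✓ → 467
sku=S65: ✓ → 465
auto_avg = (262 + 96 + 29 + 415 + 431 + 467 + 465) / 7 = 309.2857142857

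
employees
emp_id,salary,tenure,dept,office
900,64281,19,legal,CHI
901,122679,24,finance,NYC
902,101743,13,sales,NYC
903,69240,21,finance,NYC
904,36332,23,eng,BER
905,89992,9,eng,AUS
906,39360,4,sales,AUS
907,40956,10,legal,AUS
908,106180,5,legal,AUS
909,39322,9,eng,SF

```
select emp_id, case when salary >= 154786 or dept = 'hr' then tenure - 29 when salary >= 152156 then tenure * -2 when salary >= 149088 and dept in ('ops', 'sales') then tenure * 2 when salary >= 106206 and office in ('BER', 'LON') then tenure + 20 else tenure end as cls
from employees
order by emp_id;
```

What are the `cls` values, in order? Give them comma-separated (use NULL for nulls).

emp_id=900: ELSE → 19
emp_id=901: ELSE → 24
emp_id=902: ELSE → 13
emp_id=903: ELSE → 21
emp_id=904: ELSE → 23
emp_id=905: ELSE → 9
emp_id=906: ELSE → 4
emp_id=907: ELSE → 10
emp_id=908: ELSE → 5
emp_id=909: ELSE → 9

19, 24, 13, 21, 23, 9, 4, 10, 5, 9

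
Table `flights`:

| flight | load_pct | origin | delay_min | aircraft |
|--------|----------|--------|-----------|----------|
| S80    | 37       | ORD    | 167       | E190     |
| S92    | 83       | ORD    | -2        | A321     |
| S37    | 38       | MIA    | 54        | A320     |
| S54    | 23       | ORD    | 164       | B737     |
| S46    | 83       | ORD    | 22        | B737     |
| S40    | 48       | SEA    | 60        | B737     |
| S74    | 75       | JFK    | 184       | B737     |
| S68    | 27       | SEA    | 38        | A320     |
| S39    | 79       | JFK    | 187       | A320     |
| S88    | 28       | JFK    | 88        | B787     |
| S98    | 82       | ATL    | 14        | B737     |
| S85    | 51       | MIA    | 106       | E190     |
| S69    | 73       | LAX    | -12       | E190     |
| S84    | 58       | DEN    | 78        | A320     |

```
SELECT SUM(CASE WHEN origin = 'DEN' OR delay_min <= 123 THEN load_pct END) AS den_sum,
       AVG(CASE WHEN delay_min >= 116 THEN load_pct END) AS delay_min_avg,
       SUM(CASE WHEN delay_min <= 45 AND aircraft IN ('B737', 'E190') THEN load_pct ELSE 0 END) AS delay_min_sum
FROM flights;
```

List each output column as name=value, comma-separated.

den_sum=571, delay_min_avg=53.5, delay_min_sum=238

[den_sum: origin = 'DEN' OR delay_min <= 123]
flight=S80: ✗
flight=S92: ✓ → 83
flight=S37: ✓ → 38
flight=S54: ✗
flight=S46: ✓ → 83
flight=S40: ✓ → 48
flight=S74: ✗
flight=S68: ✓ → 27
flight=S39: ✗
flight=S88: ✓ → 28
flight=S98: ✓ → 82
flight=S85: ✓ → 51
flight=S69: ✓ → 73
flight=S84: ✓ → 58
den_sum = 83 + 38 + 83 + 48 + 27 + 28 + 82 + 51 + 73 + 58 = 571
—
[delay_min_avg: delay_min >= 116]
flight=S80: ✓ → 37
flight=S92: ✗
flight=S37: ✗
flight=S54: ✓ → 23
flight=S46: ✗
flight=S40: ✗
flight=S74: ✓ → 75
flight=S68: ✗
flight=S39: ✓ → 79
flight=S88: ✗
flight=S98: ✗
flight=S85: ✗
flight=S69: ✗
flight=S84: ✗
delay_min_avg = (37 + 23 + 75 + 79) / 4 = 53.5
—
[delay_min_sum: delay_min <= 45 AND aircraft IN ('B737', 'E190')]
flight=S80: ✗
flight=S92: ✗
flight=S37: ✗
flight=S54: ✗
flight=S46: ✓ → 83
flight=S40: ✗
flight=S74: ✗
flight=S68: ✗
flight=S39: ✗
flight=S88: ✗
flight=S98: ✓ → 82
flight=S85: ✗
flight=S69: ✓ → 73
flight=S84: ✗
delay_min_sum = 83 + 82 + 73 = 238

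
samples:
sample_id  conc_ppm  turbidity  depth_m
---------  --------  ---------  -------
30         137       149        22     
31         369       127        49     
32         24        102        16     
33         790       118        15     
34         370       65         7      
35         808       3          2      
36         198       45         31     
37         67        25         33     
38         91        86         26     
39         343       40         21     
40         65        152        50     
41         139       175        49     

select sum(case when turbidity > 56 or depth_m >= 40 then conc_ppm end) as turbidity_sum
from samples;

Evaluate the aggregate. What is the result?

1985

sample_id=30: ✓ → 137
sample_id=31: ✓ → 369
sample_id=32: ✓ → 24
sample_id=33: ✓ → 790
sample_id=34: ✓ → 370
sample_id=35: ✗
sample_id=36: ✗
sample_id=37: ✗
sample_id=38: ✓ → 91
sample_id=39: ✗
sample_id=40: ✓ → 65
sample_id=41: ✓ → 139
turbidity_sum = 137 + 369 + 24 + 790 + 370 + 91 + 65 + 139 = 1985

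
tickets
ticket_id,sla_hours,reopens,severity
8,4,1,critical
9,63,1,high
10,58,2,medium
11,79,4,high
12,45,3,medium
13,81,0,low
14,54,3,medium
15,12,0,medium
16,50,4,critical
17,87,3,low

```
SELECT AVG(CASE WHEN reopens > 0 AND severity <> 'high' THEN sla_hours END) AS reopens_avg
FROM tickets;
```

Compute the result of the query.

49.6666666667

ticket_id=8: ✓ → 4
ticket_id=9: ✗
ticket_id=10: ✓ → 58
ticket_id=11: ✗
ticket_id=12: ✓ → 45
ticket_id=13: ✗
ticket_id=14: ✓ → 54
ticket_id=15: ✗
ticket_id=16: ✓ → 50
ticket_id=17: ✓ → 87
reopens_avg = (4 + 58 + 45 + 54 + 50 + 87) / 6 = 49.6666666667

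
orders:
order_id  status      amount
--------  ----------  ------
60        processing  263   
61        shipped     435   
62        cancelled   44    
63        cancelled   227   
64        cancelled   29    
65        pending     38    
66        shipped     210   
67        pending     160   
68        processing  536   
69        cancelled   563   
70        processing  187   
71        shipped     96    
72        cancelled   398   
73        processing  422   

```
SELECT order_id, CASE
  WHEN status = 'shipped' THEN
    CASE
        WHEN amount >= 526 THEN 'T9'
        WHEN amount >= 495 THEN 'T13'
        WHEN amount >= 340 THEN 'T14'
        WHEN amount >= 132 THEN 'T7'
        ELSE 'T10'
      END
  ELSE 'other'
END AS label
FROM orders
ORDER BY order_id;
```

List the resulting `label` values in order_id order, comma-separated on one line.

other, T14, other, other, other, other, T7, other, other, other, other, T10, other, other

order_id=60: status='processing' → outer ELSE → other
order_id=61: status='shipped' → inner[amount >= 340] → T14
order_id=62: status='cancelled' → outer ELSE → other
order_id=63: status='cancelled' → outer ELSE → other
order_id=64: status='cancelled' → outer ELSE → other
order_id=65: status='pending' → outer ELSE → other
order_id=66: status='shipped' → inner[amount >= 132] → T7
order_id=67: status='pending' → outer ELSE → other
order_id=68: status='processing' → outer ELSE → other
order_id=69: status='cancelled' → outer ELSE → other
order_id=70: status='processing' → outer ELSE → other
order_id=71: status='shipped' → inner[ELSE] → T10
order_id=72: status='cancelled' → outer ELSE → other
order_id=73: status='processing' → outer ELSE → other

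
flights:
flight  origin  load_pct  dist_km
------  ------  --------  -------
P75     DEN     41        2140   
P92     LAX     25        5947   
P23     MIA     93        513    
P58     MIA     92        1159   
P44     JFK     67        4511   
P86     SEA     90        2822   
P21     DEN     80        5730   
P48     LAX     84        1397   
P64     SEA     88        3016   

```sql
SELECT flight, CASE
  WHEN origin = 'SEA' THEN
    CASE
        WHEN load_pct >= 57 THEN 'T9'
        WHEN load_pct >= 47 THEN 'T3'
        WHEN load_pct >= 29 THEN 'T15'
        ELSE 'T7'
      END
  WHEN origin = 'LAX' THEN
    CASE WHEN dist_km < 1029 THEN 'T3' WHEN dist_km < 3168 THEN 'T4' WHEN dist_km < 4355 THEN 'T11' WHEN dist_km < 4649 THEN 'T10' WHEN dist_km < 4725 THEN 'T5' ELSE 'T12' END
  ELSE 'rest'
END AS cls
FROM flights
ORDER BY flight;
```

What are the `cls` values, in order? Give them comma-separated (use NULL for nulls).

flight=P21: origin='DEN' → outer ELSE → rest
flight=P23: origin='MIA' → outer ELSE → rest
flight=P44: origin='JFK' → outer ELSE → rest
flight=P48: origin='LAX' → inner[dist_km < 3168] → T4
flight=P58: origin='MIA' → outer ELSE → rest
flight=P64: origin='SEA' → inner[load_pct >= 57] → T9
flight=P75: origin='DEN' → outer ELSE → rest
flight=P86: origin='SEA' → inner[load_pct >= 57] → T9
flight=P92: origin='LAX' → inner[ELSE] → T12

rest, rest, rest, T4, rest, T9, rest, T9, T12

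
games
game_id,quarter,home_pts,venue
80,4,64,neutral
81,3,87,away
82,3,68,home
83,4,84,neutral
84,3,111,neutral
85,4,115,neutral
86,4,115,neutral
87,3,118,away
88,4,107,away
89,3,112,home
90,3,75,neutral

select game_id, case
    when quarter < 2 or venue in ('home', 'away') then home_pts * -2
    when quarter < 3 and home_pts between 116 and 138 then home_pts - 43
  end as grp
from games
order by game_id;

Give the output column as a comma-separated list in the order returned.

NULL, -174, -136, NULL, NULL, NULL, NULL, -236, -214, -224, NULL

game_id=80: (no match → NULL) → NULL
game_id=81: quarter < 2 or venue in ('home', 'away') → -174
game_id=82: quarter < 2 or venue in ('home', 'away') → -136
game_id=83: (no match → NULL) → NULL
game_id=84: (no match → NULL) → NULL
game_id=85: (no match → NULL) → NULL
game_id=86: (no match → NULL) → NULL
game_id=87: quarter < 2 or venue in ('home', 'away') → -236
game_id=88: quarter < 2 or venue in ('home', 'away') → -214
game_id=89: quarter < 2 or venue in ('home', 'away') → -224
game_id=90: (no match → NULL) → NULL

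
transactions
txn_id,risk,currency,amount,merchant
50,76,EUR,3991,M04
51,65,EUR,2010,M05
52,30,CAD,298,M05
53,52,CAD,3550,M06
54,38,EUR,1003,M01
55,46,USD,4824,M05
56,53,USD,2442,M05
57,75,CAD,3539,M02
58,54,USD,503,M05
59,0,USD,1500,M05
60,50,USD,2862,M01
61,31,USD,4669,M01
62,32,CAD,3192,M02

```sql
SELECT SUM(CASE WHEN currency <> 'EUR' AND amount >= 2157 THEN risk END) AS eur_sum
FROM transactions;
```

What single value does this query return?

txn_id=50: ✗
txn_id=51: ✗
txn_id=52: ✗
txn_id=53: ✓ → 52
txn_id=54: ✗
txn_id=55: ✓ → 46
txn_id=56: ✓ → 53
txn_id=57: ✓ → 75
txn_id=58: ✗
txn_id=59: ✗
txn_id=60: ✓ → 50
txn_id=61: ✓ → 31
txn_id=62: ✓ → 32
eur_sum = 52 + 46 + 53 + 75 + 50 + 31 + 32 = 339

339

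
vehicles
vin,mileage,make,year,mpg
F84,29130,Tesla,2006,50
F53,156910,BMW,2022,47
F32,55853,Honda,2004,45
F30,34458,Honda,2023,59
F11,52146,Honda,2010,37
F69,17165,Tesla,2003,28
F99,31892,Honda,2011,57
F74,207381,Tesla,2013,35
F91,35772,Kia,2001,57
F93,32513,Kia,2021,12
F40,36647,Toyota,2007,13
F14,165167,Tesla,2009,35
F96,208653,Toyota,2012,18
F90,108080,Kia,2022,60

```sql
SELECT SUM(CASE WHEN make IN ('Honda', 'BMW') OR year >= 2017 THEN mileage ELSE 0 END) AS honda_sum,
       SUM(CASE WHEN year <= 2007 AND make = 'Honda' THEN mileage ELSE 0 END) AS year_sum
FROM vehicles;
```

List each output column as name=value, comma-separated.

honda_sum=471852, year_sum=55853

[honda_sum: make IN ('Honda', 'BMW') OR year >= 2017]
vin=F84: ✗
vin=F53: ✓ → 156910
vin=F32: ✓ → 55853
vin=F30: ✓ → 34458
vin=F11: ✓ → 52146
vin=F69: ✗
vin=F99: ✓ → 31892
vin=F74: ✗
vin=F91: ✗
vin=F93: ✓ → 32513
vin=F40: ✗
vin=F14: ✗
vin=F96: ✗
vin=F90: ✓ → 108080
honda_sum = 156910 + 55853 + 34458 + 52146 + 31892 + 32513 + 108080 = 471852
—
[year_sum: year <= 2007 AND make = 'Honda']
vin=F84: ✗
vin=F53: ✗
vin=F32: ✓ → 55853
vin=F30: ✗
vin=F11: ✗
vin=F69: ✗
vin=F99: ✗
vin=F74: ✗
vin=F91: ✗
vin=F93: ✗
vin=F40: ✗
vin=F14: ✗
vin=F96: ✗
vin=F90: ✗
year_sum = 55853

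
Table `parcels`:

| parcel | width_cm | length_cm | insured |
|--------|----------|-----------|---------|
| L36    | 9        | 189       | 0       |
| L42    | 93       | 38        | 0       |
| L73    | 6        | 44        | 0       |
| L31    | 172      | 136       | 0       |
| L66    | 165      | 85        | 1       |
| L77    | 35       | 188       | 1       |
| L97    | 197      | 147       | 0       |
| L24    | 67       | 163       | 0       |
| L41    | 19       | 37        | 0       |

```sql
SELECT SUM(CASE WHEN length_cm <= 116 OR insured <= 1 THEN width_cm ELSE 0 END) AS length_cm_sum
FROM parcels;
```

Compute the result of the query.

parcel=L36: ✓ → 9
parcel=L42: ✓ → 93
parcel=L73: ✓ → 6
parcel=L31: ✓ → 172
parcel=L66: ✓ → 165
parcel=L77: ✓ → 35
parcel=L97: ✓ → 197
parcel=L24: ✓ → 67
parcel=L41: ✓ → 19
length_cm_sum = 9 + 93 + 6 + 172 + 165 + 35 + 197 + 67 + 19 = 763

763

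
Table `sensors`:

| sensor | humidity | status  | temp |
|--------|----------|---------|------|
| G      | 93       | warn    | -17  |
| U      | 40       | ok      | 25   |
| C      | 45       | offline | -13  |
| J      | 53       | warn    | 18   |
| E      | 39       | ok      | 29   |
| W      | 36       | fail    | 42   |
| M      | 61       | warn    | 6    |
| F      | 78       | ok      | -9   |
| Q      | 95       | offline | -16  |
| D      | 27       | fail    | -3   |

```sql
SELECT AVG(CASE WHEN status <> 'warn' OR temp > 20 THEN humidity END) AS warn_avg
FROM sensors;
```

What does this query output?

sensor=G: ✗
sensor=U: ✓ → 40
sensor=C: ✓ → 45
sensor=J: ✗
sensor=E: ✓ → 39
sensor=W: ✓ → 36
sensor=M: ✗
sensor=F: ✓ → 78
sensor=Q: ✓ → 95
sensor=D: ✓ → 27
warn_avg = (40 + 45 + 39 + 36 + 78 + 95 + 27) / 7 = 51.4285714286

51.4285714286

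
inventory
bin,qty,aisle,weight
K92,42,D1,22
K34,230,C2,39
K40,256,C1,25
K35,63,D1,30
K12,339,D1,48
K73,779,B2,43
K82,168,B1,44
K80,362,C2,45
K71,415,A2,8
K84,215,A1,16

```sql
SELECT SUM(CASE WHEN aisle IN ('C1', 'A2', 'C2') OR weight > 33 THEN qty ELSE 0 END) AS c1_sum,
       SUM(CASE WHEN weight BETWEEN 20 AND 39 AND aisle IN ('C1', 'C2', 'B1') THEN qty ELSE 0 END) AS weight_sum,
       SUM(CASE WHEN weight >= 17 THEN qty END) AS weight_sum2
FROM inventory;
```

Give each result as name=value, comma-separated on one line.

[c1_sum: aisle IN ('C1', 'A2', 'C2') OR weight > 33]
bin=K92: ✗
bin=K34: ✓ → 230
bin=K40: ✓ → 256
bin=K35: ✗
bin=K12: ✓ → 339
bin=K73: ✓ → 779
bin=K82: ✓ → 168
bin=K80: ✓ → 362
bin=K71: ✓ → 415
bin=K84: ✗
c1_sum = 230 + 256 + 339 + 779 + 168 + 362 + 415 = 2549
—
[weight_sum: weight BETWEEN 20 AND 39 AND aisle IN ('C1', 'C2', 'B1')]
bin=K92: ✗
bin=K34: ✓ → 230
bin=K40: ✓ → 256
bin=K35: ✗
bin=K12: ✗
bin=K73: ✗
bin=K82: ✗
bin=K80: ✗
bin=K71: ✗
bin=K84: ✗
weight_sum = 230 + 256 = 486
—
[weight_sum2: weight >= 17]
bin=K92: ✓ → 42
bin=K34: ✓ → 230
bin=K40: ✓ → 256
bin=K35: ✓ → 63
bin=K12: ✓ → 339
bin=K73: ✓ → 779
bin=K82: ✓ → 168
bin=K80: ✓ → 362
bin=K71: ✗
bin=K84: ✗
weight_sum2 = 42 + 230 + 256 + 63 + 339 + 779 + 168 + 362 = 2239

c1_sum=2549, weight_sum=486, weight_sum2=2239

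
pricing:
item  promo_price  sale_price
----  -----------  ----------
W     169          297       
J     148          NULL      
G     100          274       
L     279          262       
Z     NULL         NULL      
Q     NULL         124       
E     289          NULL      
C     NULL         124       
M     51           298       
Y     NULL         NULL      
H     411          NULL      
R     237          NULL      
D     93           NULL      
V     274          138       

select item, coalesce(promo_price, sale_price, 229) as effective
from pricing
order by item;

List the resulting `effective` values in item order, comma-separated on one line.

item=C: promo_price=NULL, sale_price=124 → 124
item=D: promo_price=93 → 93
item=E: promo_price=289 → 289
item=G: promo_price=100 → 100
item=H: promo_price=411 → 411
item=J: promo_price=148 → 148
item=L: promo_price=279 → 279
item=M: promo_price=51 → 51
item=Q: promo_price=NULL, sale_price=124 → 124
item=R: promo_price=237 → 237
item=V: promo_price=274 → 274
item=W: promo_price=169 → 169
item=Y: promo_price=NULL, sale_price=NULL, → literal 229 → 229
item=Z: promo_price=NULL, sale_price=NULL, → literal 229 → 229

124, 93, 289, 100, 411, 148, 279, 51, 124, 237, 274, 169, 229, 229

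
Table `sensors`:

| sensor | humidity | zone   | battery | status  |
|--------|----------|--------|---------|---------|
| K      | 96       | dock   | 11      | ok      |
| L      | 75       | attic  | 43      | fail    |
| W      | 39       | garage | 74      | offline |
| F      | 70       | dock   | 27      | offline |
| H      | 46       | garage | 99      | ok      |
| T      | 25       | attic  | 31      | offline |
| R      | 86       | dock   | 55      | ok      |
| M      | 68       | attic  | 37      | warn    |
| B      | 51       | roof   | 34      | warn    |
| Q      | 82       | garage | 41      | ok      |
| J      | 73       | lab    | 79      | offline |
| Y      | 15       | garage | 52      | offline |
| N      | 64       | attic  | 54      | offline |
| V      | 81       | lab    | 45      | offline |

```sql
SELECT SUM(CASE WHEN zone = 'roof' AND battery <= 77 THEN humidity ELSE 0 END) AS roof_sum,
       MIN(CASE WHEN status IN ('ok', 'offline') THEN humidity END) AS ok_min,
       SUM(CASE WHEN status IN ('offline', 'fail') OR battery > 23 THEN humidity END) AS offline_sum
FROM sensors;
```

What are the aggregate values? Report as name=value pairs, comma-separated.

[roof_sum: zone = 'roof' AND battery <= 77]
sensor=K: ✗
sensor=L: ✗
sensor=W: ✗
sensor=F: ✗
sensor=H: ✗
sensor=T: ✗
sensor=R: ✗
sensor=M: ✗
sensor=B: ✓ → 51
sensor=Q: ✗
sensor=J: ✗
sensor=Y: ✗
sensor=N: ✗
sensor=V: ✗
roof_sum = 51
—
[ok_min: status IN ('ok', 'offline')]
sensor=K: ✓ → 96
sensor=L: ✗
sensor=W: ✓ → 39
sensor=F: ✓ → 70
sensor=H: ✓ → 46
sensor=T: ✓ → 25
sensor=R: ✓ → 86
sensor=M: ✗
sensor=B: ✗
sensor=Q: ✓ → 82
sensor=J: ✓ → 73
sensor=Y: ✓ → 15
sensor=N: ✓ → 64
sensor=V: ✓ → 81
ok_min = MIN(96, 39, 70, 46, 25, 86, 82, 73, 15, 64, 81) = 15
—
[offline_sum: status IN ('offline', 'fail') OR battery > 23]
sensor=K: ✗
sensor=L: ✓ → 75
sensor=W: ✓ → 39
sensor=F: ✓ → 70
sensor=H: ✓ → 46
sensor=T: ✓ → 25
sensor=R: ✓ → 86
sensor=M: ✓ → 68
sensor=B: ✓ → 51
sensor=Q: ✓ → 82
sensor=J: ✓ → 73
sensor=Y: ✓ → 15
sensor=N: ✓ → 64
sensor=V: ✓ → 81
offline_sum = 75 + 39 + 70 + 46 + 25 + 86 + 68 + 51 + 82 + 73 + 15 + 64 + 81 = 775

roof_sum=51, ok_min=15, offline_sum=775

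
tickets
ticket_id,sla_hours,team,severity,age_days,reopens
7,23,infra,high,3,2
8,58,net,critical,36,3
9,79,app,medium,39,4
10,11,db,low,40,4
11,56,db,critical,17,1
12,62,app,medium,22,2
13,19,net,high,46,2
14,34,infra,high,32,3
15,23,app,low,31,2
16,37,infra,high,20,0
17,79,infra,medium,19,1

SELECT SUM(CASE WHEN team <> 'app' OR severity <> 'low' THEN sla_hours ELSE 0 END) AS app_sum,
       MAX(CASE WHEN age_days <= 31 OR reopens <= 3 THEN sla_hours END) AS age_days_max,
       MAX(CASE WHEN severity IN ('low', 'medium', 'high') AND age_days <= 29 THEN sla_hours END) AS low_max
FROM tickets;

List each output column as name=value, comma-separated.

app_sum=458, age_days_max=79, low_max=79

[app_sum: team <> 'app' OR severity <> 'low']
ticket_id=7: ✓ → 23
ticket_id=8: ✓ → 58
ticket_id=9: ✓ → 79
ticket_id=10: ✓ → 11
ticket_id=11: ✓ → 56
ticket_id=12: ✓ → 62
ticket_id=13: ✓ → 19
ticket_id=14: ✓ → 34
ticket_id=15: ✗
ticket_id=16: ✓ → 37
ticket_id=17: ✓ → 79
app_sum = 23 + 58 + 79 + 11 + 56 + 62 + 19 + 34 + 37 + 79 = 458
—
[age_days_max: age_days <= 31 OR reopens <= 3]
ticket_id=7: ✓ → 23
ticket_id=8: ✓ → 58
ticket_id=9: ✗
ticket_id=10: ✗
ticket_id=11: ✓ → 56
ticket_id=12: ✓ → 62
ticket_id=13: ✓ → 19
ticket_id=14: ✓ → 34
ticket_id=15: ✓ → 23
ticket_id=16: ✓ → 37
ticket_id=17: ✓ → 79
age_days_max = MAX(23, 58, 56, 62, 19, 34, 23, 37, 79) = 79
—
[low_max: severity IN ('low', 'medium', 'high') AND age_days <= 29]
ticket_id=7: ✓ → 23
ticket_id=8: ✗
ticket_id=9: ✗
ticket_id=10: ✗
ticket_id=11: ✗
ticket_id=12: ✓ → 62
ticket_id=13: ✗
ticket_id=14: ✗
ticket_id=15: ✗
ticket_id=16: ✓ → 37
ticket_id=17: ✓ → 79
low_max = MAX(23, 62, 37, 79) = 79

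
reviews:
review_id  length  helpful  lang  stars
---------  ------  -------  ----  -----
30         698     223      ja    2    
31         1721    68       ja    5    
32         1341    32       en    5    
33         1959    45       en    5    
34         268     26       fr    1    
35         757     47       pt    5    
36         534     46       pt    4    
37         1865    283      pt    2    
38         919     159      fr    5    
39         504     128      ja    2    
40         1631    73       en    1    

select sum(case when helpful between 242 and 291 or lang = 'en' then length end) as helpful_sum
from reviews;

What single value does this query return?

6796

review_id=30: ✗
review_id=31: ✗
review_id=32: ✓ → 1341
review_id=33: ✓ → 1959
review_id=34: ✗
review_id=35: ✗
review_id=36: ✗
review_id=37: ✓ → 1865
review_id=38: ✗
review_id=39: ✗
review_id=40: ✓ → 1631
helpful_sum = 1341 + 1959 + 1865 + 1631 = 6796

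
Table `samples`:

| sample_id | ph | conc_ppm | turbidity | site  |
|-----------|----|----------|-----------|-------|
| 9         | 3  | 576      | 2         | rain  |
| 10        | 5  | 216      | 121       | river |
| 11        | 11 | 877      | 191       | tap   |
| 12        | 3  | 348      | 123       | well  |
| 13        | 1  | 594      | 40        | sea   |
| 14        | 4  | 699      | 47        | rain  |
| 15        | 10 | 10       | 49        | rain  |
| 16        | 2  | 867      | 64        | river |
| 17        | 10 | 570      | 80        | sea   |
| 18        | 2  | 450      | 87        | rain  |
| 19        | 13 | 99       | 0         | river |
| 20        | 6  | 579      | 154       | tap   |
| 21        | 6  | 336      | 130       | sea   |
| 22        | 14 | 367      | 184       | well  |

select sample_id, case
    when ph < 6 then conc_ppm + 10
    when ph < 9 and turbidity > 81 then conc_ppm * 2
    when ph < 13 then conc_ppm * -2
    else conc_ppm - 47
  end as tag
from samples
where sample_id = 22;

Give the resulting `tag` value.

320

sample_id = 22: ph=14, conc_ppm=367, turbidity=184, site=well.
ph < 6 → false
ph < 9 and turbidity > 81 → false
ph < 13 → false
No prior WHEN matched → ELSE → 320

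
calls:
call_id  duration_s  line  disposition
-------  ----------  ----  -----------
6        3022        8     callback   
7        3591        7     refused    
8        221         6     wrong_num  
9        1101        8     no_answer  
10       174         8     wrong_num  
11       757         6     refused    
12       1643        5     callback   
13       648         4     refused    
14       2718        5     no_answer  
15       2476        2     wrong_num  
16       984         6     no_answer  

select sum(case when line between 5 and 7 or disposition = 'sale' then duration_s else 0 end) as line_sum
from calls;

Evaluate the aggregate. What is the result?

9914

call_id=6: ✗
call_id=7: ✓ → 3591
call_id=8: ✓ → 221
call_id=9: ✗
call_id=10: ✗
call_id=11: ✓ → 757
call_id=12: ✓ → 1643
call_id=13: ✗
call_id=14: ✓ → 2718
call_id=15: ✗
call_id=16: ✓ → 984
line_sum = 3591 + 221 + 757 + 1643 + 2718 + 984 = 9914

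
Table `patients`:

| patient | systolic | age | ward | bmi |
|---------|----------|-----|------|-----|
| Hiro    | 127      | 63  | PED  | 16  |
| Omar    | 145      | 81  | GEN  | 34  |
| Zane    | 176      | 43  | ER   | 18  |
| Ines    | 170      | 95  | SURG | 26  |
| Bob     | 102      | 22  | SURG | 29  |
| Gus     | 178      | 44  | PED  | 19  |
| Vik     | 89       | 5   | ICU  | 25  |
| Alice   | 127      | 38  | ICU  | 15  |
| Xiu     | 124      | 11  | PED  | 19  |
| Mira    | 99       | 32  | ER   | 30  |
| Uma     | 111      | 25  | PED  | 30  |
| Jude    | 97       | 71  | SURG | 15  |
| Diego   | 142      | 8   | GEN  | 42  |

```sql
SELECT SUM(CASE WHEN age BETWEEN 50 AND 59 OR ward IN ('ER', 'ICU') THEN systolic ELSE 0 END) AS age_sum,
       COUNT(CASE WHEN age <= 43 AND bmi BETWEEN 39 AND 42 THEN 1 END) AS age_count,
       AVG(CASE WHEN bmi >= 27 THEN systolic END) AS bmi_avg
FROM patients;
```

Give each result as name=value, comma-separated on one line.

age_sum=491, age_count=1, bmi_avg=119.8

[age_sum: age BETWEEN 50 AND 59 OR ward IN ('ER', 'ICU')]
patient=Hiro: ✗
patient=Omar: ✗
patient=Zane: ✓ → 176
patient=Ines: ✗
patient=Bob: ✗
patient=Gus: ✗
patient=Vik: ✓ → 89
patient=Alice: ✓ → 127
patient=Xiu: ✗
patient=Mira: ✓ → 99
patient=Uma: ✗
patient=Jude: ✗
patient=Diego: ✗
age_sum = 176 + 89 + 127 + 99 = 491
—
[age_count: age <= 43 AND bmi BETWEEN 39 AND 42]
patient=Hiro: ✗
patient=Omar: ✗
patient=Zane: ✗
patient=Ines: ✗
patient=Bob: ✗
patient=Gus: ✗
patient=Vik: ✗
patient=Alice: ✗
patient=Xiu: ✗
patient=Mira: ✗
patient=Uma: ✗
patient=Jude: ✗
patient=Diego: ✓ → 1
age_count = COUNT(1) = 1
—
[bmi_avg: bmi >= 27]
patient=Hiro: ✗
patient=Omar: ✓ → 145
patient=Zane: ✗
patient=Ines: ✗
patient=Bob: ✓ → 102
patient=Gus: ✗
patient=Vik: ✗
patient=Alice: ✗
patient=Xiu: ✗
patient=Mira: ✓ → 99
patient=Uma: ✓ → 111
patient=Jude: ✗
patient=Diego: ✓ → 142
bmi_avg = (145 + 102 + 99 + 111 + 142) / 5 = 119.8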